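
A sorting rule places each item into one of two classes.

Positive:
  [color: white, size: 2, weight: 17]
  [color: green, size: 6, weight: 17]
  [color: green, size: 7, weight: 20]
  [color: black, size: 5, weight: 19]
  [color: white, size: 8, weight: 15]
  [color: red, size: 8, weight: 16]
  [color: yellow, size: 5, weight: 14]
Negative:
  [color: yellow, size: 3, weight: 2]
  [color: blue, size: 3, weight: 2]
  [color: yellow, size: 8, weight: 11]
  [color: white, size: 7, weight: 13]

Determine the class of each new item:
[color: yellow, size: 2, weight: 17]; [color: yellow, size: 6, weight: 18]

Positive, Positive

The pattern is that an item is 'Positive' exactly when: weight ≥ 14.
[color: yellow, size: 2, weight: 17]: weight = 17, checks out → Positive. [color: yellow, size: 6, weight: 18]: weight = 18, checks out → Positive.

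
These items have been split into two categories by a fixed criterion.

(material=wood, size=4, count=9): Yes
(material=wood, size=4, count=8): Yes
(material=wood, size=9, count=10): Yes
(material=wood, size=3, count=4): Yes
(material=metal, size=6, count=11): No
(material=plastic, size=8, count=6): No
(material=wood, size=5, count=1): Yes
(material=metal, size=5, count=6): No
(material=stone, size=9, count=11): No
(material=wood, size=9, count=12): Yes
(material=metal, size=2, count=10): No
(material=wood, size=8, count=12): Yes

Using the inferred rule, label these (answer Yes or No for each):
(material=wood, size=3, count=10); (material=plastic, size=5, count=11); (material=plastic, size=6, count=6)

Yes, No, No

Every 'Yes' example satisfies: material is wood. None of the 'No' examples do.
(material=wood, size=3, count=10): material is wood — fits, so Yes. (material=plastic, size=5, count=11): material is plastic — doesn't qualify, so No. (material=plastic, size=6, count=6): material is plastic — doesn't qualify, so No.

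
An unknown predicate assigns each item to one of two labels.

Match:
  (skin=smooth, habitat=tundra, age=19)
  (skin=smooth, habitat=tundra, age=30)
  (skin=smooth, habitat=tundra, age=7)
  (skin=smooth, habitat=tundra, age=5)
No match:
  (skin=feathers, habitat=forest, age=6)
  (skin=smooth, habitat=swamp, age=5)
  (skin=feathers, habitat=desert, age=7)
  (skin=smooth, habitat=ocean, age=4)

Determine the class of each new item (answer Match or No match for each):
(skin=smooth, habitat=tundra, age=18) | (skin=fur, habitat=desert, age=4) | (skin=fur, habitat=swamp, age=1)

Match, No match, No match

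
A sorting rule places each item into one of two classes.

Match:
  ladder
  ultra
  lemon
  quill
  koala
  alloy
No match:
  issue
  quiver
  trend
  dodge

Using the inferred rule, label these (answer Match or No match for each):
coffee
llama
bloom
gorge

No match, Match, Match, No match

The common property of the 'Match' items is: contains 'l'. No 'No match' item has it.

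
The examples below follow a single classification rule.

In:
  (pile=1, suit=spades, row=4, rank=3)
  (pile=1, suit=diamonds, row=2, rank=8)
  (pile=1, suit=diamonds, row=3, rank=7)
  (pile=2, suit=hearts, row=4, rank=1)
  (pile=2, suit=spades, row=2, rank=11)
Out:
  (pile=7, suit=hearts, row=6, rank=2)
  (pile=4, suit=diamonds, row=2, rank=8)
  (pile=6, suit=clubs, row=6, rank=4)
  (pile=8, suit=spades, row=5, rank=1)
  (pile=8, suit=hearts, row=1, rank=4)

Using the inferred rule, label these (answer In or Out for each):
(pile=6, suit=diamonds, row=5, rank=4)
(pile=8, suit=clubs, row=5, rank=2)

Out, Out

All 'In' examples share one property — pile ≤ 2 — and every 'Out' example lacks it.
(pile=6, suit=diamonds, row=5, rank=4): pile = 6, does not satisfy this → Out.
(pile=8, suit=clubs, row=5, rank=2): pile = 8, does not satisfy this → Out.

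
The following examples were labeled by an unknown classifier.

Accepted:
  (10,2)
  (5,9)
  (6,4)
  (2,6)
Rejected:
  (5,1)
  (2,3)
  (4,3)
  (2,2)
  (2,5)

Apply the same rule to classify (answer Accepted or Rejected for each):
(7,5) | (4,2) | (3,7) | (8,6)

Accepted, Rejected, Accepted, Accepted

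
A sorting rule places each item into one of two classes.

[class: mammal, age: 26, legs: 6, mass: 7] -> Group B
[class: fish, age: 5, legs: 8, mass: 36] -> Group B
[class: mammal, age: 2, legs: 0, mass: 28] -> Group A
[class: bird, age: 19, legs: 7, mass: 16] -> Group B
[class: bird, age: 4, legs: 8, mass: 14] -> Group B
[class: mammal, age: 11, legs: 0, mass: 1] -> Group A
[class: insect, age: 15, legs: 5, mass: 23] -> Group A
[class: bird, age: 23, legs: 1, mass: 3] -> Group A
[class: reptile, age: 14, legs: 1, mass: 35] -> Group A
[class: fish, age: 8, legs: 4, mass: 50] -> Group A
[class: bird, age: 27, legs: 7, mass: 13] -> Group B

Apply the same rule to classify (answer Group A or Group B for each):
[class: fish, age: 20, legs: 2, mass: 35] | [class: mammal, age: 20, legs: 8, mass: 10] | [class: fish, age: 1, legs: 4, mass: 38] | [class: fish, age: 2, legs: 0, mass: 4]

Group A, Group B, Group A, Group A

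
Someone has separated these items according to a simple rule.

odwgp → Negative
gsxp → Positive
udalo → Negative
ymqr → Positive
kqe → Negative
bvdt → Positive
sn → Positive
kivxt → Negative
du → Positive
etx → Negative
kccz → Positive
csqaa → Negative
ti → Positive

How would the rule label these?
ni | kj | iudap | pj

Positive, Positive, Negative, Positive

'Positive' ⟺ even length.
ni: Positive (length 2). kj: Positive (length 2). iudap: Negative (length 5). pj: Positive (length 2).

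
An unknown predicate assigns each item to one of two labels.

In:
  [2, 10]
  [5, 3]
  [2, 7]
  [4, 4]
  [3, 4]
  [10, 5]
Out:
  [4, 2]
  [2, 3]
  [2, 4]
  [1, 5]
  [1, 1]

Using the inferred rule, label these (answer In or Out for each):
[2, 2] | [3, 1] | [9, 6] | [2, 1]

Out, Out, In, Out

The rule appears to be: sum ≥ 7.
[2, 2]: 2+2 = 4 — doesn't match, so Out.
[3, 1]: 3+1 = 4 — doesn't match, so Out.
[9, 6]: 9+6 = 15 — fits, so In.
[2, 1]: 2+1 = 3 — doesn't match, so Out.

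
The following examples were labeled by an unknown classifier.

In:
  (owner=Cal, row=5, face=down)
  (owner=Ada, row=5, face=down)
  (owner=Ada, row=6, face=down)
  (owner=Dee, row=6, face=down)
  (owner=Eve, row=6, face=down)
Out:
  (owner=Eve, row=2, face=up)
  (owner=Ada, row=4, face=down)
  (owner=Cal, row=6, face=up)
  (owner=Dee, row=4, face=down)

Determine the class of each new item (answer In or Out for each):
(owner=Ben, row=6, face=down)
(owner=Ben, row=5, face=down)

In, In

The distinguishing property — face is down AND row ≥ 5 — holds for all the 'In' cases and none of the 'Out' cases.
(owner=Ben, row=6, face=down): face is down, row = 6, checks out → In.
(owner=Ben, row=5, face=down): face is down, row = 5, checks out → In.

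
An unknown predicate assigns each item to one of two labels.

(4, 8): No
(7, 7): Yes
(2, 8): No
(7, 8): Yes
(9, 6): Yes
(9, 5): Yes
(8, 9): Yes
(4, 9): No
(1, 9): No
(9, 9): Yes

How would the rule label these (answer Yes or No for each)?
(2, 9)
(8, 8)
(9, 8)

No, Yes, Yes

The classifier is using: sum ≥ 14.
(2, 9) — 2+9 = 11, hence No. (8, 8) — 8+8 = 16, hence Yes. (9, 8) — 9+8 = 17, hence Yes.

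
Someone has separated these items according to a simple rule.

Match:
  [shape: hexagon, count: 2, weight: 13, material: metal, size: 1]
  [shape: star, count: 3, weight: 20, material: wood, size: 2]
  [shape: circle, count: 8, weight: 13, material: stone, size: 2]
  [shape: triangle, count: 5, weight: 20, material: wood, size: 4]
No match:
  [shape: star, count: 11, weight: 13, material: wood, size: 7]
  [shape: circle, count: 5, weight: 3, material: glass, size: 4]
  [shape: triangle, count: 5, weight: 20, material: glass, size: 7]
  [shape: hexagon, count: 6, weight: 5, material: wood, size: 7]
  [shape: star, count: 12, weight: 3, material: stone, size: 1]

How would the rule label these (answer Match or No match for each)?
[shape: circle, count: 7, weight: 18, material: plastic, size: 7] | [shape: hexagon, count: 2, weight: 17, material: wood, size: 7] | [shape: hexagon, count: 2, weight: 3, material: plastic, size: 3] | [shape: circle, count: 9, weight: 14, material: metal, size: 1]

Every 'Match' example satisfies: size ≤ 4 AND weight ≥ 5. None of the 'No match' examples do.

No match, No match, No match, Match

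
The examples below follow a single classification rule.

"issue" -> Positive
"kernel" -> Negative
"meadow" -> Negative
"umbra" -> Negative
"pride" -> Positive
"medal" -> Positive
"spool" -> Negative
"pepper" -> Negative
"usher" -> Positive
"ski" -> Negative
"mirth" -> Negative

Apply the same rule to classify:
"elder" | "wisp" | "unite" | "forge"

The simplest hypothesis consistent with all the labels is: odd length AND contains 'e'.
Positive: "elder", since length 5, has 'e'. Negative: "wisp", since length 4, no 'e'. Positive: "unite", since length 5, has 'e'. Positive: "forge", since length 5, has 'e'.

Positive, Negative, Positive, Positive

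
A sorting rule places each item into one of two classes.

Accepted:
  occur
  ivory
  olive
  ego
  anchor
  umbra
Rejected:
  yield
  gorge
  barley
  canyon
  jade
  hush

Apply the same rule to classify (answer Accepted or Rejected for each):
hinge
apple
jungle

Rejected, Accepted, Rejected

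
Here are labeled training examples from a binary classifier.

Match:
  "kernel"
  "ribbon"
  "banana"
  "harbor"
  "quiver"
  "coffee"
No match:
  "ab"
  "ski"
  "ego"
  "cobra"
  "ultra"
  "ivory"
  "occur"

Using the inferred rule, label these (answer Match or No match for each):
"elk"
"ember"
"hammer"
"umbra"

No match, No match, Match, No match

The distinguishing property — length 6 — holds for all the 'Match' cases and none of the 'No match' cases.
"elk" — length 3, hence No match.
"ember" — length 5, hence No match.
"hammer" — length 6, hence Match.
"umbra" — length 5, hence No match.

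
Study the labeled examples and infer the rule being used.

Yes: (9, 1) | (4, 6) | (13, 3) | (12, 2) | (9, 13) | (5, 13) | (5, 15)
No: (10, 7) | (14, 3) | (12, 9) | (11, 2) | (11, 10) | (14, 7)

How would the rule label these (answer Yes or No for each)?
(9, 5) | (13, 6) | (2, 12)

Yes, No, Yes

One predicate separates the groups cleanly: sum is even.
(9, 5) → 9+5 = 14 → Yes. (13, 6) → 13+6 = 19 → No. (2, 12) → 2+12 = 14 → Yes.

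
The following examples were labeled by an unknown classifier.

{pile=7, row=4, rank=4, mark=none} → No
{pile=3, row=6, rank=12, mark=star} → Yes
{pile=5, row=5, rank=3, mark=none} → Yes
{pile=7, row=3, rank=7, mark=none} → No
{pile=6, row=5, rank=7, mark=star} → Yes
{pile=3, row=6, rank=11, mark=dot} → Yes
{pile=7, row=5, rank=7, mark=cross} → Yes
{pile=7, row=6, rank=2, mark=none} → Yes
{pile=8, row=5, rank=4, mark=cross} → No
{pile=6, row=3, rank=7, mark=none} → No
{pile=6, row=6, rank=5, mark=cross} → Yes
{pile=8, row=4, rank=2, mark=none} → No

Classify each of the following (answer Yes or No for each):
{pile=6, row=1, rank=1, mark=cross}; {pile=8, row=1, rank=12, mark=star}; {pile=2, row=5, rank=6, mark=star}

No, No, Yes

The distinguishing property — row ≥ 5 AND pile ≤ 7 — holds for all the 'Yes' cases and none of the 'No' cases.
{pile=6, row=1, rank=1, mark=cross} — row = 1, pile = 6, hence No.
{pile=8, row=1, rank=12, mark=star} — row = 1, pile = 8, hence No.
{pile=2, row=5, rank=6, mark=star} — row = 5, pile = 2, hence Yes.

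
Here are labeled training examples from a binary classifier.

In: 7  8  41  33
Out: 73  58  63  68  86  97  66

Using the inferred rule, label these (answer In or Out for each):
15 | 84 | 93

In, Out, Out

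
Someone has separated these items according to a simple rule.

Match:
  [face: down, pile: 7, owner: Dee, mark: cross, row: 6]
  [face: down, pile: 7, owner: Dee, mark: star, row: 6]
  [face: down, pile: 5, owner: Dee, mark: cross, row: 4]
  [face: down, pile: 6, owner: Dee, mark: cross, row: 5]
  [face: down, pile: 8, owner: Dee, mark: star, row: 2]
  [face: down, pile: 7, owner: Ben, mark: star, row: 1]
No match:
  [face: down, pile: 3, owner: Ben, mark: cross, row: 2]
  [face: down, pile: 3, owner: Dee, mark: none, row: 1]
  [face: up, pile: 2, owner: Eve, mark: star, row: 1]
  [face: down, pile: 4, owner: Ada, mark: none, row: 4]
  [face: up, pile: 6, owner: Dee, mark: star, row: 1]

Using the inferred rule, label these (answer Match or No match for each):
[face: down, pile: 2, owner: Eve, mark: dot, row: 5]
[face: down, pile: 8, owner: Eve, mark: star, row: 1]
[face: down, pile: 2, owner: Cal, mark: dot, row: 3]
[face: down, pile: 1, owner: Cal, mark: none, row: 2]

A rule that fits every label: face is down AND pile ≥ 5 — true of each 'Match' example, false of each 'No match' one.

No match, Match, No match, No match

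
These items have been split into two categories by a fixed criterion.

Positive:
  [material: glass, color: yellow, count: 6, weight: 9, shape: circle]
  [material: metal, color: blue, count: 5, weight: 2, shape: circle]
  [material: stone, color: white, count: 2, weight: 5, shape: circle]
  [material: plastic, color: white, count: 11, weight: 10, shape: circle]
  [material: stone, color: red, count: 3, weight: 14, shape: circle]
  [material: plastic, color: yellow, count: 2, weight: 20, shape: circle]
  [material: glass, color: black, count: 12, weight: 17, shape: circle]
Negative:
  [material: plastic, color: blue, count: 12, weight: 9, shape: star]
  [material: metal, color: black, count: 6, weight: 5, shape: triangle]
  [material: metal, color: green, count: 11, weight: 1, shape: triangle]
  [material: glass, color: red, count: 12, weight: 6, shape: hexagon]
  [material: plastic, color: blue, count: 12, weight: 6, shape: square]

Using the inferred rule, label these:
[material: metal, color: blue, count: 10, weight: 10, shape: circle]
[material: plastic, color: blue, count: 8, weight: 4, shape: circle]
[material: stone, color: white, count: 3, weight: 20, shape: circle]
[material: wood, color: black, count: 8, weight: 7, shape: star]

The distinguishing property — shape is circle — holds for all the 'Positive' cases and none of the 'Negative' cases.

Positive, Positive, Positive, Negative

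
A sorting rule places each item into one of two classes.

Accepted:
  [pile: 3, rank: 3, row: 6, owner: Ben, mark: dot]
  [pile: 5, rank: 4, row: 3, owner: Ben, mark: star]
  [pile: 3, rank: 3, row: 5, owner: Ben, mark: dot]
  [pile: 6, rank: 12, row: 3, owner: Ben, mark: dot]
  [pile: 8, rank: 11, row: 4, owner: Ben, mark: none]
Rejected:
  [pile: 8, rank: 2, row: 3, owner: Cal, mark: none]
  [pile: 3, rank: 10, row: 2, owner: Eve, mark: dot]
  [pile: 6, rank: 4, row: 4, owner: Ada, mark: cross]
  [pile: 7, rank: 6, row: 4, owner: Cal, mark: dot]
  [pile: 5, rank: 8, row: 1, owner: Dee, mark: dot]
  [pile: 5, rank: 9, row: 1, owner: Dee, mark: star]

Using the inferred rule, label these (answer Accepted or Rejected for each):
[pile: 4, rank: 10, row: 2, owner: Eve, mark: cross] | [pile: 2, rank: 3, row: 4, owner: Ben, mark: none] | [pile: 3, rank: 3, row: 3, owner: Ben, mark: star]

The rule appears to be: owner is Ben.
[pile: 4, rank: 10, row: 2, owner: Eve, mark: cross] → owner is Eve → Rejected.
[pile: 2, rank: 3, row: 4, owner: Ben, mark: none] → owner is Ben → Accepted.
[pile: 3, rank: 3, row: 3, owner: Ben, mark: star] → owner is Ben → Accepted.

Rejected, Accepted, Accepted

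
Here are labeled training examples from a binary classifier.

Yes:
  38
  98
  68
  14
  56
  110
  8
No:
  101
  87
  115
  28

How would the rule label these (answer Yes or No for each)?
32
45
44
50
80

Yes, No, Yes, Yes, Yes

Looking at the examples, the only property every 'Yes' case has and every 'No' case lacks is: ≡ 2 (mod 6).
32: Yes (32 mod 6 = 2).
45: No (45 mod 6 = 3).
44: Yes (44 mod 6 = 2).
50: Yes (50 mod 6 = 2).
80: Yes (80 mod 6 = 2).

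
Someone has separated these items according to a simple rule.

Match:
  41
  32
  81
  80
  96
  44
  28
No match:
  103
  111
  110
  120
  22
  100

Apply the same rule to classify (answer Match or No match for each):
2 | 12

No match, No match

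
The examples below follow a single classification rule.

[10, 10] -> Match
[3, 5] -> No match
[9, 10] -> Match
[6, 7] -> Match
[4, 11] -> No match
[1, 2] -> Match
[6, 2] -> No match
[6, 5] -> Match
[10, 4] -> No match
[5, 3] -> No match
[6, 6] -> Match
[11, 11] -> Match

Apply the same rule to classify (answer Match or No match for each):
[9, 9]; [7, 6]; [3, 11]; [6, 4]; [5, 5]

One predicate separates the groups cleanly: |first − second| ≤ 1.
[9, 9] → |9−9| = 0 → Match. [7, 6] → |7−6| = 1 → Match. [3, 11] → |3−11| = 8 → No match. [6, 4] → |6−4| = 2 → No match. [5, 5] → |5−5| = 0 → Match.

Match, Match, No match, No match, Match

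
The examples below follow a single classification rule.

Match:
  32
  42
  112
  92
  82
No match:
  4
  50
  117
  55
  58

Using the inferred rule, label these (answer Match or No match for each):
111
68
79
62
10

A rule that fits every label: ends in digit 2 — true of each 'Match' example, false of each 'No match' one.
No match: 111, since last digit 1.
No match: 68, since last digit 8.
No match: 79, since last digit 9.
Match: 62, since last digit 2.
No match: 10, since last digit 0.

No match, No match, No match, Match, No match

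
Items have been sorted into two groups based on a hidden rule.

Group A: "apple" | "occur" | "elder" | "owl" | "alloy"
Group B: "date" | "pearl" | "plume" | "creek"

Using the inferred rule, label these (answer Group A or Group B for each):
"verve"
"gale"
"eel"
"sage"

Group B, Group B, Group A, Group B

'Group A' ⟺ starts with a vowel.
"verve": Group B (starts with 'v').
"gale": Group B (starts with 'g').
"eel": Group A (starts with 'e').
"sage": Group B (starts with 's').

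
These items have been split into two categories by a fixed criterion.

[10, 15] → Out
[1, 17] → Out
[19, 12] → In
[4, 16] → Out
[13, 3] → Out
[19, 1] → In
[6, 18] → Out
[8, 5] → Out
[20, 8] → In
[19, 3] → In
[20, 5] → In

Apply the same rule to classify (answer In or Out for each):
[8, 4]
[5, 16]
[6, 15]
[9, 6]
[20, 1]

Out, Out, Out, Out, In

A rule that fits every label: first ≥ 15 — true of each 'In' example, false of each 'Out' one.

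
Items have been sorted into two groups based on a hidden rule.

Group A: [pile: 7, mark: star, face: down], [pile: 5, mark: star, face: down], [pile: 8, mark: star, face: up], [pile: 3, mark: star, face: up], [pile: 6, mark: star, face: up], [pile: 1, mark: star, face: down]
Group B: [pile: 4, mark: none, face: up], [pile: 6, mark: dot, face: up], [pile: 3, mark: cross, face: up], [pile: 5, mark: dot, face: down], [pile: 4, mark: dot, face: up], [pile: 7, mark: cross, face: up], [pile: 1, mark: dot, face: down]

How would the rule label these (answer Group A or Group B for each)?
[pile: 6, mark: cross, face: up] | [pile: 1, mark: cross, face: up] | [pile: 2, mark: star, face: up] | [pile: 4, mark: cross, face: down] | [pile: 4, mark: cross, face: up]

One predicate separates the groups cleanly: mark is star.
[pile: 6, mark: cross, face: up]: mark is cross — doesn't qualify, so Group B. [pile: 1, mark: cross, face: up]: mark is cross — doesn't qualify, so Group B. [pile: 2, mark: star, face: up]: mark is star — checks out, so Group A. [pile: 4, mark: cross, face: down]: mark is cross — doesn't qualify, so Group B. [pile: 4, mark: cross, face: up]: mark is cross — doesn't qualify, so Group B.

Group B, Group B, Group A, Group B, Group B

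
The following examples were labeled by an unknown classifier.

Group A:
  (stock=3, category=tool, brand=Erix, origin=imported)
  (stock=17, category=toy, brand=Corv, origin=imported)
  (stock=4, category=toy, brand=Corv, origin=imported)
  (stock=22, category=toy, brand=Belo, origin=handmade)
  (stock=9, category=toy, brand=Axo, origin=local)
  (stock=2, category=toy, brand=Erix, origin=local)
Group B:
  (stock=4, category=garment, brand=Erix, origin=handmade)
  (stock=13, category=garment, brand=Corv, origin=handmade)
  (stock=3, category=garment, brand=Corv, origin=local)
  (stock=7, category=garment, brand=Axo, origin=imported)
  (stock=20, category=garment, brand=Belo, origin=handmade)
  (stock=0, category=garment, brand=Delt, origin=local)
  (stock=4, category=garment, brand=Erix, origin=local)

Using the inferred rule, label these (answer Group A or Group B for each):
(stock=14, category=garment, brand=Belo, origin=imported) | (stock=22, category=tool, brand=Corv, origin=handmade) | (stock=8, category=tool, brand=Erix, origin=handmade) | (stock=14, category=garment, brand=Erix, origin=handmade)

A rule that fits every label: category is not garment — true of each 'Group A' example, false of each 'Group B' one.
Group B: (stock=14, category=garment, brand=Belo, origin=imported), since category is garment.
Group A: (stock=22, category=tool, brand=Corv, origin=handmade), since category is tool.
Group A: (stock=8, category=tool, brand=Erix, origin=handmade), since category is tool.
Group B: (stock=14, category=garment, brand=Erix, origin=handmade), since category is garment.

Group B, Group A, Group A, Group B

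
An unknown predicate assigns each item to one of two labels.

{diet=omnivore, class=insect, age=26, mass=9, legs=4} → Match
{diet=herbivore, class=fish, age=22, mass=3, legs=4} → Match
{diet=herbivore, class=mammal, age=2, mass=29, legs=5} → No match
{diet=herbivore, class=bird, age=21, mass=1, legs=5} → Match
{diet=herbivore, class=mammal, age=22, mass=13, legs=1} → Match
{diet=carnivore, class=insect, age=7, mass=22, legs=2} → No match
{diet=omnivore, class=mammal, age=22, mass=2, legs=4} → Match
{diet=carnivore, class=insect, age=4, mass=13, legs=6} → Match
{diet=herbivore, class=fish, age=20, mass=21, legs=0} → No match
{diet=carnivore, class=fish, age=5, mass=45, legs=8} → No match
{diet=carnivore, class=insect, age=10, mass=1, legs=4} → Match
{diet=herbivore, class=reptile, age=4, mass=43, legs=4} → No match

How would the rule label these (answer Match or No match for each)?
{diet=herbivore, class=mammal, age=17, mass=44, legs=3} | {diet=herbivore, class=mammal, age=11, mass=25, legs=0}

No match, No match

A rule that fits every label: mass ≤ 13 — true of each 'Match' example, false of each 'No match' one.
{diet=herbivore, class=mammal, age=17, mass=44, legs=3}: mass = 44 — fails this test, so No match. {diet=herbivore, class=mammal, age=11, mass=25, legs=0}: mass = 25 — fails this test, so No match.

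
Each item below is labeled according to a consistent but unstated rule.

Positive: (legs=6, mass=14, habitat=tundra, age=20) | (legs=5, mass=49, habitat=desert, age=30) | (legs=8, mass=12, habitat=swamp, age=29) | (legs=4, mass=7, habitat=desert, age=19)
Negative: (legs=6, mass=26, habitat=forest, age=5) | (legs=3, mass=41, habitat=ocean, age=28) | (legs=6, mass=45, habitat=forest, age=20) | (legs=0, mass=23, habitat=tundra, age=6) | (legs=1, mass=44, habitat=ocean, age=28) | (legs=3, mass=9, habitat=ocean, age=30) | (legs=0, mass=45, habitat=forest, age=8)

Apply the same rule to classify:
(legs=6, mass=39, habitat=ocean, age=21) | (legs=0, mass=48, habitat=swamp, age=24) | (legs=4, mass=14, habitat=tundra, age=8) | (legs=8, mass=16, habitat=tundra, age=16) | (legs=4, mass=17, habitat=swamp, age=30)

The pattern is that an item is 'Positive' exactly when: habitat is not forest AND legs ≥ 4.
(legs=6, mass=39, habitat=ocean, age=21) → habitat is ocean, legs = 6 → Positive.
(legs=0, mass=48, habitat=swamp, age=24) → habitat is swamp, legs = 0 → Negative.
(legs=4, mass=14, habitat=tundra, age=8) → habitat is tundra, legs = 4 → Positive.
(legs=8, mass=16, habitat=tundra, age=16) → habitat is tundra, legs = 8 → Positive.
(legs=4, mass=17, habitat=swamp, age=30) → habitat is swamp, legs = 4 → Positive.

Positive, Negative, Positive, Positive, Positive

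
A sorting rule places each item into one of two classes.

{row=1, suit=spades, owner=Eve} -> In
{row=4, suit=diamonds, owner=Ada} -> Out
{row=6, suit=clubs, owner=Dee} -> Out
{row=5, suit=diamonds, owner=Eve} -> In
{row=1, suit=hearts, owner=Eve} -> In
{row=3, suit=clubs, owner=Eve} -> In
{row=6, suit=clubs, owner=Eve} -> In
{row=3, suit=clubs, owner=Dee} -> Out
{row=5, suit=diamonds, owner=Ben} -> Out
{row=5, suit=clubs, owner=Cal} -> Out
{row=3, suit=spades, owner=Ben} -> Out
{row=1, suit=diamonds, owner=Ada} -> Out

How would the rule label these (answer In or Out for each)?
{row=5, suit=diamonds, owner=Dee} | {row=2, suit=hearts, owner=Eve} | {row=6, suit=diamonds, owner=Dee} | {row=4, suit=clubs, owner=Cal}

Out, In, Out, Out

The simplest hypothesis consistent with all the labels is: owner is Eve.
{row=5, suit=diamonds, owner=Dee} — owner is Dee, hence Out.
{row=2, suit=hearts, owner=Eve} — owner is Eve, hence In.
{row=6, suit=diamonds, owner=Dee} — owner is Dee, hence Out.
{row=4, suit=clubs, owner=Cal} — owner is Cal, hence Out.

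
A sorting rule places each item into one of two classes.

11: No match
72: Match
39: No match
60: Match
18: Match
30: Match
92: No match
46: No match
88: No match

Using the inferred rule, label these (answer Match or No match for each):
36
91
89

Match, No match, No match

Checking candidate rules against both groups, what survives is: multiple of 6.
36: 36 = 6·6 — meets the rule, so Match.
91: 91 = 6·15 + 1 — fails the rule, so No match.
89: 89 = 6·14 + 5 — fails the rule, so No match.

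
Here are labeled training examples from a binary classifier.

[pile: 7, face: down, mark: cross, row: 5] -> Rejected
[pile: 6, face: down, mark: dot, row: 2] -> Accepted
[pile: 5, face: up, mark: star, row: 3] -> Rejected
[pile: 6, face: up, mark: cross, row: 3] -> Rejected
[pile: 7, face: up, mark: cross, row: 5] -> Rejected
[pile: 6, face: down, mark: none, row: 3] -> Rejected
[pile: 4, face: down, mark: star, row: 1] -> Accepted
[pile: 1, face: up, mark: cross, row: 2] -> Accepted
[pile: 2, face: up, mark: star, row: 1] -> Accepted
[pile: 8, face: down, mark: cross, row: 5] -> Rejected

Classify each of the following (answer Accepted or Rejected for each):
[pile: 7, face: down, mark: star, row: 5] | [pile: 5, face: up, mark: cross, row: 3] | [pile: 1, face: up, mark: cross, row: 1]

Rejected, Rejected, Accepted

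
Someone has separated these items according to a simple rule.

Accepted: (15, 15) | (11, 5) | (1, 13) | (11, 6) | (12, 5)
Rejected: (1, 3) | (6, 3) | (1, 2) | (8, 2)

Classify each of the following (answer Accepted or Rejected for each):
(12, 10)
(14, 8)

Accepted, Accepted

The distinguishing property — sum ≥ 14 — holds for all the 'Accepted' cases and none of the 'Rejected' cases.
(12, 10) → 12+10 = 22 → Accepted.
(14, 8) → 14+8 = 22 → Accepted.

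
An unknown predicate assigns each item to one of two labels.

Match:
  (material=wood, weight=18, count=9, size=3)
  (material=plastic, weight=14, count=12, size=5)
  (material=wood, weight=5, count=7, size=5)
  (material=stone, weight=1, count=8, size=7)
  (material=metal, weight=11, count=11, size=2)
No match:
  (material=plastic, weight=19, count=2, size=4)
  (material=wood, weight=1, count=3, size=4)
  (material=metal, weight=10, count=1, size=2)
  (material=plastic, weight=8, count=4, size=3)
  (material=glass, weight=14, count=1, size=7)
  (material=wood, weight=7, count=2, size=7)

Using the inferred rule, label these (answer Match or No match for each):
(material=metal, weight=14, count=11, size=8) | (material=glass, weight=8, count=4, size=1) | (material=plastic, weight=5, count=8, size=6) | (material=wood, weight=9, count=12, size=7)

Match, No match, Match, Match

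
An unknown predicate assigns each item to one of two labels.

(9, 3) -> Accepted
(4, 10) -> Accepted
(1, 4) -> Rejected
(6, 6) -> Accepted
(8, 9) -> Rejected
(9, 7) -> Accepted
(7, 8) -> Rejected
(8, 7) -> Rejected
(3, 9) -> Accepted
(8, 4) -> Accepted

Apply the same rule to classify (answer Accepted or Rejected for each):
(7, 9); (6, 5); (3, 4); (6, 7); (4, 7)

All 'Accepted' examples share one property — sum is even — and every 'Rejected' example lacks it.
(7, 9): 7+9 = 16, matches → Accepted.
(6, 5): 6+5 = 11, does not pass → Rejected.
(3, 4): 3+4 = 7, does not pass → Rejected.
(6, 7): 6+7 = 13, does not pass → Rejected.
(4, 7): 4+7 = 11, does not pass → Rejected.

Accepted, Rejected, Rejected, Rejected, Rejected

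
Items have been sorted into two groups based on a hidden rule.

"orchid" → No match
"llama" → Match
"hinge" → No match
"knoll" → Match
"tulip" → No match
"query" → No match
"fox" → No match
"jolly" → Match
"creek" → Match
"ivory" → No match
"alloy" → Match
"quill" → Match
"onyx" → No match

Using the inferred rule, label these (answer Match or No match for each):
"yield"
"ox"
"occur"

No match, No match, Match

Every 'Match' example satisfies: has a double letter. None of the 'No match' examples do.
"yield" — no doubled letter, hence No match. "ox" — no doubled letter, hence No match. "occur" — 'cc' doubled, hence Match.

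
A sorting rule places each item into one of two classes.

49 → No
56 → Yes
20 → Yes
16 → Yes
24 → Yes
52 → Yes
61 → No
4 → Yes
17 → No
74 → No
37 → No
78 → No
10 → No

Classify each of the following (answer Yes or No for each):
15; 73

One predicate separates the groups cleanly: multiple of 4.
15 — 15 = 4·3 + 3, hence No.
73 — 73 = 4·18 + 1, hence No.

No, No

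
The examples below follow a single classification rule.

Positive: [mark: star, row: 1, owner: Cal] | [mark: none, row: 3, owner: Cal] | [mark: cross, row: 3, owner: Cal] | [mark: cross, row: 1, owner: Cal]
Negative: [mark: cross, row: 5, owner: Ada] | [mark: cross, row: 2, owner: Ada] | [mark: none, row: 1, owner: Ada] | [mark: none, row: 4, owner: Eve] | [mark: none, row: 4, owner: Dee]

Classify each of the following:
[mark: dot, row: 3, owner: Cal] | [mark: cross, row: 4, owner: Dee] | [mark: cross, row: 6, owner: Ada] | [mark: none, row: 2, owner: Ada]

Positive, Negative, Negative, Negative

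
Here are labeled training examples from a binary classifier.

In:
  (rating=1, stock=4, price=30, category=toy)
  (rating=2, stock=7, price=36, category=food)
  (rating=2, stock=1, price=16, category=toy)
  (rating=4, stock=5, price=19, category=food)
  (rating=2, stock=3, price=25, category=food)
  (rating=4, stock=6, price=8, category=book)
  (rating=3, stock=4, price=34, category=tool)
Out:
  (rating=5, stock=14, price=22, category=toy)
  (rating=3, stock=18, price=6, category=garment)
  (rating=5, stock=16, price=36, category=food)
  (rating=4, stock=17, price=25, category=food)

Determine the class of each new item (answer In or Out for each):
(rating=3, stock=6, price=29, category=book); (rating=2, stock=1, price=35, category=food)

The distinguishing property — stock ≤ 7 — holds for all the 'In' cases and none of the 'Out' cases.
(rating=3, stock=6, price=29, category=book) — stock = 6, hence In.
(rating=2, stock=1, price=35, category=food) — stock = 1, hence In.

In, In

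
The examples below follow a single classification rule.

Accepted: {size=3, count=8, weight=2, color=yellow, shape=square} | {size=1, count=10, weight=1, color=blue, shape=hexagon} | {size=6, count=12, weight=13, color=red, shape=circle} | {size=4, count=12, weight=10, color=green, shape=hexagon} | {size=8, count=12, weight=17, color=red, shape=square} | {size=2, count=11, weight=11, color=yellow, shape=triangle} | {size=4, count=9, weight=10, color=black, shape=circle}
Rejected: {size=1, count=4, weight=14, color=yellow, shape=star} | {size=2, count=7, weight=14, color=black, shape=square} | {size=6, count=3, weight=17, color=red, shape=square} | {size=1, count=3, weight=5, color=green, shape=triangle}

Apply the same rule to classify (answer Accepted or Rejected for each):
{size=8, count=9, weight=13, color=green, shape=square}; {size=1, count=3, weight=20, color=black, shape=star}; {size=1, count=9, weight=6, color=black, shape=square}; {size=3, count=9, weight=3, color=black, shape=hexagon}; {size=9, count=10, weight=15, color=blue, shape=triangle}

Accepted, Rejected, Accepted, Accepted, Accepted

All 'Accepted' examples share one property — count ≥ 8 — and every 'Rejected' example lacks it.
{size=8, count=9, weight=13, color=green, shape=square}: count = 9, checks out → Accepted. {size=1, count=3, weight=20, color=black, shape=star}: count = 3, doesn't qualify → Rejected. {size=1, count=9, weight=6, color=black, shape=square}: count = 9, checks out → Accepted. {size=3, count=9, weight=3, color=black, shape=hexagon}: count = 9, checks out → Accepted. {size=9, count=10, weight=15, color=blue, shape=triangle}: count = 10, checks out → Accepted.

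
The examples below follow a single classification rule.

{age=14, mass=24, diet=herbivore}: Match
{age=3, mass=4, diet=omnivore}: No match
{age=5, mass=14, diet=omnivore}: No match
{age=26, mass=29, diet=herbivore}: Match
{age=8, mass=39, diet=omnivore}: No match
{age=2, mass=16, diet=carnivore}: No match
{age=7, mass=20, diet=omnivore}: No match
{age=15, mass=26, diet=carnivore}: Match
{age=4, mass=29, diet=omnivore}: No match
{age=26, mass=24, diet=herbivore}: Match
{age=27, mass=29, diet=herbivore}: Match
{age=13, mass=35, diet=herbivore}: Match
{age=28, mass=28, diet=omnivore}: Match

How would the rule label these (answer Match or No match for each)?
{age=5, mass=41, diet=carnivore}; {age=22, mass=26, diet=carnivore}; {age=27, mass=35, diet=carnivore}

No match, Match, Match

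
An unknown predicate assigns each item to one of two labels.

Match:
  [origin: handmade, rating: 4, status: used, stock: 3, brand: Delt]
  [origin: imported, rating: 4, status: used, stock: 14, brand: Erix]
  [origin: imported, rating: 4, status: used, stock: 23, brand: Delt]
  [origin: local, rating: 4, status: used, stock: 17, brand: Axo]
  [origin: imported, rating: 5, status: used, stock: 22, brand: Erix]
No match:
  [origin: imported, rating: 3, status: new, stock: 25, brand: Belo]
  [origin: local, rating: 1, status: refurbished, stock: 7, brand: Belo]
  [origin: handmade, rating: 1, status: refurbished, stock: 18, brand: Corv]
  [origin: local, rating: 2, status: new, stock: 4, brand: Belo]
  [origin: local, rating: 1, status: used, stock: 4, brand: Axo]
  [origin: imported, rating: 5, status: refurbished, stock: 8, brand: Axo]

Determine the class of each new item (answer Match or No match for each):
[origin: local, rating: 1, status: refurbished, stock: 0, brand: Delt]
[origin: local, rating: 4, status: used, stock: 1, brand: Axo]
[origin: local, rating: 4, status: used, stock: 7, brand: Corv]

The distinguishing property — status is used AND rating ≥ 2 — holds for all the 'Match' cases and none of the 'No match' cases.
[origin: local, rating: 1, status: refurbished, stock: 0, brand: Delt] → status is refurbished, rating = 1 → No match.
[origin: local, rating: 4, status: used, stock: 1, brand: Axo] → status is used, rating = 4 → Match.
[origin: local, rating: 4, status: used, stock: 7, brand: Corv] → status is used, rating = 4 → Match.

No match, Match, Match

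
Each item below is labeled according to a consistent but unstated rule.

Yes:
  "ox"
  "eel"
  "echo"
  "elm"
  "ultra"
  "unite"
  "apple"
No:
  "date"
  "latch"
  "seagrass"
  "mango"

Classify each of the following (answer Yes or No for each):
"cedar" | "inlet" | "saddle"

No, Yes, No

Looking at the examples, the only property every 'Yes' case has and every 'No' case lacks is: starts with a vowel.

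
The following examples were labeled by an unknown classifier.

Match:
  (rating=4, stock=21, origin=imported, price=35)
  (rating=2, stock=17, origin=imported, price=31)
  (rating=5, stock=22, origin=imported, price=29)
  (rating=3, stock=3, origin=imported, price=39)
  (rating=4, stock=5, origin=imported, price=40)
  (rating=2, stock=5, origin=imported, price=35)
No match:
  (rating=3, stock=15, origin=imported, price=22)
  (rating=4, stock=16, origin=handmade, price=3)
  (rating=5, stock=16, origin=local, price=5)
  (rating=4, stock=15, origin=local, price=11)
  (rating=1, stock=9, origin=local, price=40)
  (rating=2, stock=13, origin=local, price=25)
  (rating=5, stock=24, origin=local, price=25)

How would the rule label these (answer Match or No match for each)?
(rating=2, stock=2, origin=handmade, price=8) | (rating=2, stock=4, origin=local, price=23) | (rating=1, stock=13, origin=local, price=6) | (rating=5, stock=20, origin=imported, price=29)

The classifier is using: origin is imported AND price ≥ 25.

No match, No match, No match, Match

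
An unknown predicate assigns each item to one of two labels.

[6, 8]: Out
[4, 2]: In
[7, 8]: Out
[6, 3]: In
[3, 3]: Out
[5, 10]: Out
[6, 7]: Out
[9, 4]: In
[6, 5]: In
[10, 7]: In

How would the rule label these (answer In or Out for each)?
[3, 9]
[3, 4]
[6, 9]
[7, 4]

Out, Out, Out, In

Checking candidate rules against both groups, what survives is: first > second.
[3, 9]: 3 < 9, does not pass → Out.
[3, 4]: 3 < 4, does not pass → Out.
[6, 9]: 6 < 9, does not pass → Out.
[7, 4]: 7 > 4, meets the rule → In.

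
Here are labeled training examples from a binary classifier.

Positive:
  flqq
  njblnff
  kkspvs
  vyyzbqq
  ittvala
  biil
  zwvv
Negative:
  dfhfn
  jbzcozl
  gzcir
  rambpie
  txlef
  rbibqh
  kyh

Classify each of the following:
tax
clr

Negative, Negative

Checking candidate rules against both groups, what survives is: has a double letter.
tax: no doubled letter, lacks this property → Negative. clr: no doubled letter, lacks this property → Negative.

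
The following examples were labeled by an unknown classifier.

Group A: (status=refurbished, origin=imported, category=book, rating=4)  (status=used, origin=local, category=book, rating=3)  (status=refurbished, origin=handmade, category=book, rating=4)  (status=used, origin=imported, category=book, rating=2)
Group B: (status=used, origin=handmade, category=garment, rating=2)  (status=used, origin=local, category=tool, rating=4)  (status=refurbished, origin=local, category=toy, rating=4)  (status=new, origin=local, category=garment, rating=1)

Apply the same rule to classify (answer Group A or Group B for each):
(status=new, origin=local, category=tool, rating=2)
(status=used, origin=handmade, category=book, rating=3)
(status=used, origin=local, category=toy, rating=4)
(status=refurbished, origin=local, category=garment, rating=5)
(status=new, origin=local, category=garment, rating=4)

Group B, Group A, Group B, Group B, Group B

'Group A' ⟺ category is book.
(status=new, origin=local, category=tool, rating=2): Group B (category is tool).
(status=used, origin=handmade, category=book, rating=3): Group A (category is book).
(status=used, origin=local, category=toy, rating=4): Group B (category is toy).
(status=refurbished, origin=local, category=garment, rating=5): Group B (category is garment).
(status=new, origin=local, category=garment, rating=4): Group B (category is garment).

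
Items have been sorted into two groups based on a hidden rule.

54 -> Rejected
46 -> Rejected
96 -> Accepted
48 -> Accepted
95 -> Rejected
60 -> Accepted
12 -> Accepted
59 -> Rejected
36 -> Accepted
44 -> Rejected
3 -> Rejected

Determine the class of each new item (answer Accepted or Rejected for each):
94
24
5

Rejected, Accepted, Rejected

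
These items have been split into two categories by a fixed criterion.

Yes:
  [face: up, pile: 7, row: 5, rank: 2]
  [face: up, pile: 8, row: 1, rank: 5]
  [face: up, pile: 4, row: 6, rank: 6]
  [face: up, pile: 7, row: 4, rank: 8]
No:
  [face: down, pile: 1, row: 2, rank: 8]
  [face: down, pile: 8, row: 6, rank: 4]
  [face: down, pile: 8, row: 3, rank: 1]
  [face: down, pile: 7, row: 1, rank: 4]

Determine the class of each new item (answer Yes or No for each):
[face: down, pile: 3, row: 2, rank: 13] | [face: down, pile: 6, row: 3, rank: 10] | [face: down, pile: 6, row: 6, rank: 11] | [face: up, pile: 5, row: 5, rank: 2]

The rule appears to be: face is up.
No: [face: down, pile: 3, row: 2, rank: 13], since face is down. No: [face: down, pile: 6, row: 3, rank: 10], since face is down. No: [face: down, pile: 6, row: 6, rank: 11], since face is down. Yes: [face: up, pile: 5, row: 5, rank: 2], since face is up.

No, No, No, Yes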